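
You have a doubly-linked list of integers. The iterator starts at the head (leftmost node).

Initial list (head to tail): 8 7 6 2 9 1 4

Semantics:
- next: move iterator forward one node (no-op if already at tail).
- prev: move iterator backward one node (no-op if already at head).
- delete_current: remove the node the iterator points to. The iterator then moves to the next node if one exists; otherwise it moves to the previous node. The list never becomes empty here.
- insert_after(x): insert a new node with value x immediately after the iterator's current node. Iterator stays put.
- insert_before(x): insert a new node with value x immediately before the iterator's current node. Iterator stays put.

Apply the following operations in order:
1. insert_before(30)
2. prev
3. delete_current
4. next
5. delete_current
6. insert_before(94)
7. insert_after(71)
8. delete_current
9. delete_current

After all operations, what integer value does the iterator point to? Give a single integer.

Answer: 2

Derivation:
After 1 (insert_before(30)): list=[30, 8, 7, 6, 2, 9, 1, 4] cursor@8
After 2 (prev): list=[30, 8, 7, 6, 2, 9, 1, 4] cursor@30
After 3 (delete_current): list=[8, 7, 6, 2, 9, 1, 4] cursor@8
After 4 (next): list=[8, 7, 6, 2, 9, 1, 4] cursor@7
After 5 (delete_current): list=[8, 6, 2, 9, 1, 4] cursor@6
After 6 (insert_before(94)): list=[8, 94, 6, 2, 9, 1, 4] cursor@6
After 7 (insert_after(71)): list=[8, 94, 6, 71, 2, 9, 1, 4] cursor@6
After 8 (delete_current): list=[8, 94, 71, 2, 9, 1, 4] cursor@71
After 9 (delete_current): list=[8, 94, 2, 9, 1, 4] cursor@2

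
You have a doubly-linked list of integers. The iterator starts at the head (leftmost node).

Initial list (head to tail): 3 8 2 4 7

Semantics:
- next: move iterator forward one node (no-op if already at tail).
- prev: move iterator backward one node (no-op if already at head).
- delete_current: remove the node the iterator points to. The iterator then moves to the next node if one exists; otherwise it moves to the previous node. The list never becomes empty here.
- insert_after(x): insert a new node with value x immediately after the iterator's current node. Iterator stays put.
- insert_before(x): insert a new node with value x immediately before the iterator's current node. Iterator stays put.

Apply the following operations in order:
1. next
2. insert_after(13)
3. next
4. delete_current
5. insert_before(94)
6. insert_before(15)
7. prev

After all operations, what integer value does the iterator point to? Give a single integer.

After 1 (next): list=[3, 8, 2, 4, 7] cursor@8
After 2 (insert_after(13)): list=[3, 8, 13, 2, 4, 7] cursor@8
After 3 (next): list=[3, 8, 13, 2, 4, 7] cursor@13
After 4 (delete_current): list=[3, 8, 2, 4, 7] cursor@2
After 5 (insert_before(94)): list=[3, 8, 94, 2, 4, 7] cursor@2
After 6 (insert_before(15)): list=[3, 8, 94, 15, 2, 4, 7] cursor@2
After 7 (prev): list=[3, 8, 94, 15, 2, 4, 7] cursor@15

Answer: 15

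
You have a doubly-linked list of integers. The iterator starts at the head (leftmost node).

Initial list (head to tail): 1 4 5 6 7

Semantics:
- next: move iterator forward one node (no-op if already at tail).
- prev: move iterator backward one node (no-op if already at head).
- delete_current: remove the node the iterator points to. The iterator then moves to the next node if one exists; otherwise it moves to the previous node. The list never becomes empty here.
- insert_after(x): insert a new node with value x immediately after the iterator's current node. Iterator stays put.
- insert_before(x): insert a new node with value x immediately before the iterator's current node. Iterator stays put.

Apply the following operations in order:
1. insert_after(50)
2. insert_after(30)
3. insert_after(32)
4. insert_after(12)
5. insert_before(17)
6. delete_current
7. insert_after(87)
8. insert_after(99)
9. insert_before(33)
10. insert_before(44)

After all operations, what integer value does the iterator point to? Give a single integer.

Answer: 12

Derivation:
After 1 (insert_after(50)): list=[1, 50, 4, 5, 6, 7] cursor@1
After 2 (insert_after(30)): list=[1, 30, 50, 4, 5, 6, 7] cursor@1
After 3 (insert_after(32)): list=[1, 32, 30, 50, 4, 5, 6, 7] cursor@1
After 4 (insert_after(12)): list=[1, 12, 32, 30, 50, 4, 5, 6, 7] cursor@1
After 5 (insert_before(17)): list=[17, 1, 12, 32, 30, 50, 4, 5, 6, 7] cursor@1
After 6 (delete_current): list=[17, 12, 32, 30, 50, 4, 5, 6, 7] cursor@12
After 7 (insert_after(87)): list=[17, 12, 87, 32, 30, 50, 4, 5, 6, 7] cursor@12
After 8 (insert_after(99)): list=[17, 12, 99, 87, 32, 30, 50, 4, 5, 6, 7] cursor@12
After 9 (insert_before(33)): list=[17, 33, 12, 99, 87, 32, 30, 50, 4, 5, 6, 7] cursor@12
After 10 (insert_before(44)): list=[17, 33, 44, 12, 99, 87, 32, 30, 50, 4, 5, 6, 7] cursor@12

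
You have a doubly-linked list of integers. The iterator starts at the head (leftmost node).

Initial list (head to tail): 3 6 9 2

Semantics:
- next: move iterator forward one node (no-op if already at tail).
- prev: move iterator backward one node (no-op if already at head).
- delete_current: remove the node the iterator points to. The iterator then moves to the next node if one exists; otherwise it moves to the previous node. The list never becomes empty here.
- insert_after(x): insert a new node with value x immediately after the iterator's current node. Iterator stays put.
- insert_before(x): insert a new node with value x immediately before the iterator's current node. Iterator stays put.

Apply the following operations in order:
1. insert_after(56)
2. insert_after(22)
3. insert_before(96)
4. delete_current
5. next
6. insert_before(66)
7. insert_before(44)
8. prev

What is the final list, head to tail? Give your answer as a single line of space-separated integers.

After 1 (insert_after(56)): list=[3, 56, 6, 9, 2] cursor@3
After 2 (insert_after(22)): list=[3, 22, 56, 6, 9, 2] cursor@3
After 3 (insert_before(96)): list=[96, 3, 22, 56, 6, 9, 2] cursor@3
After 4 (delete_current): list=[96, 22, 56, 6, 9, 2] cursor@22
After 5 (next): list=[96, 22, 56, 6, 9, 2] cursor@56
After 6 (insert_before(66)): list=[96, 22, 66, 56, 6, 9, 2] cursor@56
After 7 (insert_before(44)): list=[96, 22, 66, 44, 56, 6, 9, 2] cursor@56
After 8 (prev): list=[96, 22, 66, 44, 56, 6, 9, 2] cursor@44

Answer: 96 22 66 44 56 6 9 2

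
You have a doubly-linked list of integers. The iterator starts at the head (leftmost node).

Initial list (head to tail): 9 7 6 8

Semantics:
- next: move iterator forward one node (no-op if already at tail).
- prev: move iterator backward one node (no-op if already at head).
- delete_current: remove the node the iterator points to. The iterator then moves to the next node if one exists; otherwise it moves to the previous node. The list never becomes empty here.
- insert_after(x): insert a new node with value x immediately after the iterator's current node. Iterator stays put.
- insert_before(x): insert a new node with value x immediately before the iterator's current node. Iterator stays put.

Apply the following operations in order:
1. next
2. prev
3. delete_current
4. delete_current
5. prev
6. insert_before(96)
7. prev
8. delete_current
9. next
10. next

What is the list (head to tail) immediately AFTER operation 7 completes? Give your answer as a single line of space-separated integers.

After 1 (next): list=[9, 7, 6, 8] cursor@7
After 2 (prev): list=[9, 7, 6, 8] cursor@9
After 3 (delete_current): list=[7, 6, 8] cursor@7
After 4 (delete_current): list=[6, 8] cursor@6
After 5 (prev): list=[6, 8] cursor@6
After 6 (insert_before(96)): list=[96, 6, 8] cursor@6
After 7 (prev): list=[96, 6, 8] cursor@96

Answer: 96 6 8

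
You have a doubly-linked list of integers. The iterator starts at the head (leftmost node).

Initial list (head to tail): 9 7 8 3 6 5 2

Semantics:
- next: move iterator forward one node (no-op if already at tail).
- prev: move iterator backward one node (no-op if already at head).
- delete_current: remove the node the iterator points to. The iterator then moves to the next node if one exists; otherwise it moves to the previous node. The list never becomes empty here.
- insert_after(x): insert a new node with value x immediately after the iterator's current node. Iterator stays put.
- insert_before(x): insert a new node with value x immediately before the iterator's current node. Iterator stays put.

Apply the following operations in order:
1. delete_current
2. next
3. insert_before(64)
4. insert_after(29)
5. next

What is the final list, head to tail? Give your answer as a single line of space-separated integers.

After 1 (delete_current): list=[7, 8, 3, 6, 5, 2] cursor@7
After 2 (next): list=[7, 8, 3, 6, 5, 2] cursor@8
After 3 (insert_before(64)): list=[7, 64, 8, 3, 6, 5, 2] cursor@8
After 4 (insert_after(29)): list=[7, 64, 8, 29, 3, 6, 5, 2] cursor@8
After 5 (next): list=[7, 64, 8, 29, 3, 6, 5, 2] cursor@29

Answer: 7 64 8 29 3 6 5 2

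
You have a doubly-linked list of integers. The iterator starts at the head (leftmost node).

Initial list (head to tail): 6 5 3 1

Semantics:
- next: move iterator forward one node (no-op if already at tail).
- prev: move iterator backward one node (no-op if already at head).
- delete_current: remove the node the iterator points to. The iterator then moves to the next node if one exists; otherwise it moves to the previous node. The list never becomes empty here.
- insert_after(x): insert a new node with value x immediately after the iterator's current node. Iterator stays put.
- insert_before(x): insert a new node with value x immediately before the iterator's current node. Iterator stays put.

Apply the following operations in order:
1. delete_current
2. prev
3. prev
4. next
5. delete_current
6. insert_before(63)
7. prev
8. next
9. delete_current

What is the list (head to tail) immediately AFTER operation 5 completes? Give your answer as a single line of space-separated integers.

Answer: 5 1

Derivation:
After 1 (delete_current): list=[5, 3, 1] cursor@5
After 2 (prev): list=[5, 3, 1] cursor@5
After 3 (prev): list=[5, 3, 1] cursor@5
After 4 (next): list=[5, 3, 1] cursor@3
After 5 (delete_current): list=[5, 1] cursor@1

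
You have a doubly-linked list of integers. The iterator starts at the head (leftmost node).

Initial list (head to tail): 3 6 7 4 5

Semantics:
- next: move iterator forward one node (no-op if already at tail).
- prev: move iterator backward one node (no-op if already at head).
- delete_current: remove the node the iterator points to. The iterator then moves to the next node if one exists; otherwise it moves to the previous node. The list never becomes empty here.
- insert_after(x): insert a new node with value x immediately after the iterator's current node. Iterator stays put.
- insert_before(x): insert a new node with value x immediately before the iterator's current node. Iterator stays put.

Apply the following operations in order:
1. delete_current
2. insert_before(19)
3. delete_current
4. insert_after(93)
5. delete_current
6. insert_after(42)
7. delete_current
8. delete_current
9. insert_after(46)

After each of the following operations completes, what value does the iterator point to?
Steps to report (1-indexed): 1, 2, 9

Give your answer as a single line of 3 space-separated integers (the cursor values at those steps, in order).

Answer: 6 6 4

Derivation:
After 1 (delete_current): list=[6, 7, 4, 5] cursor@6
After 2 (insert_before(19)): list=[19, 6, 7, 4, 5] cursor@6
After 3 (delete_current): list=[19, 7, 4, 5] cursor@7
After 4 (insert_after(93)): list=[19, 7, 93, 4, 5] cursor@7
After 5 (delete_current): list=[19, 93, 4, 5] cursor@93
After 6 (insert_after(42)): list=[19, 93, 42, 4, 5] cursor@93
After 7 (delete_current): list=[19, 42, 4, 5] cursor@42
After 8 (delete_current): list=[19, 4, 5] cursor@4
After 9 (insert_after(46)): list=[19, 4, 46, 5] cursor@4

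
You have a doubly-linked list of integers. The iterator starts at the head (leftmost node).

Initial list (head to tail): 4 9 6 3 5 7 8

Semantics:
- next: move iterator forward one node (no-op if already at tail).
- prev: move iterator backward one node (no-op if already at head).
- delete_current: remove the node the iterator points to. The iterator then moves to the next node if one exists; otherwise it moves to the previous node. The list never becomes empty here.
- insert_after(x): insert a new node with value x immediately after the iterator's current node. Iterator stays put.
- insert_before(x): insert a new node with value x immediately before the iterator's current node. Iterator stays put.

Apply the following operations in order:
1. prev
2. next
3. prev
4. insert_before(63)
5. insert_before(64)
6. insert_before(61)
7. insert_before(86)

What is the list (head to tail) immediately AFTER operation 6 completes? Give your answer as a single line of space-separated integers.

Answer: 63 64 61 4 9 6 3 5 7 8

Derivation:
After 1 (prev): list=[4, 9, 6, 3, 5, 7, 8] cursor@4
After 2 (next): list=[4, 9, 6, 3, 5, 7, 8] cursor@9
After 3 (prev): list=[4, 9, 6, 3, 5, 7, 8] cursor@4
After 4 (insert_before(63)): list=[63, 4, 9, 6, 3, 5, 7, 8] cursor@4
After 5 (insert_before(64)): list=[63, 64, 4, 9, 6, 3, 5, 7, 8] cursor@4
After 6 (insert_before(61)): list=[63, 64, 61, 4, 9, 6, 3, 5, 7, 8] cursor@4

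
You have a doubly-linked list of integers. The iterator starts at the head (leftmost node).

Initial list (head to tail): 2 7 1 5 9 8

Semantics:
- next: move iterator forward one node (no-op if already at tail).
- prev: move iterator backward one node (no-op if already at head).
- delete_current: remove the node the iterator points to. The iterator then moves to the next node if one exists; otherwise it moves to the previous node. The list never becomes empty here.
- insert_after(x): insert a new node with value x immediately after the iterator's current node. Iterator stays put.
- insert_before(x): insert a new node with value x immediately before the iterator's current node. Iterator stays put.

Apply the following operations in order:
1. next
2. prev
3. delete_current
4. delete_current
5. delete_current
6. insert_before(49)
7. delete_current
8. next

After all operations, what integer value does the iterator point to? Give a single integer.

After 1 (next): list=[2, 7, 1, 5, 9, 8] cursor@7
After 2 (prev): list=[2, 7, 1, 5, 9, 8] cursor@2
After 3 (delete_current): list=[7, 1, 5, 9, 8] cursor@7
After 4 (delete_current): list=[1, 5, 9, 8] cursor@1
After 5 (delete_current): list=[5, 9, 8] cursor@5
After 6 (insert_before(49)): list=[49, 5, 9, 8] cursor@5
After 7 (delete_current): list=[49, 9, 8] cursor@9
After 8 (next): list=[49, 9, 8] cursor@8

Answer: 8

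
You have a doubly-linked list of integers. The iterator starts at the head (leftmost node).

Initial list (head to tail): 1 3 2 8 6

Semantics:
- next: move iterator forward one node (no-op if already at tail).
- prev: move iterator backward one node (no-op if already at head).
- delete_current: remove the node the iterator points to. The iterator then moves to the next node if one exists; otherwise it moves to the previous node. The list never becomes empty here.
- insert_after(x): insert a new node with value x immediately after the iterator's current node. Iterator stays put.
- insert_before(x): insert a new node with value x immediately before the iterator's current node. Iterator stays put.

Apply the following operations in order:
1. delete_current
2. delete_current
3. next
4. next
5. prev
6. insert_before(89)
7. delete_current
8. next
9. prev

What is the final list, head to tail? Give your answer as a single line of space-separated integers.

Answer: 2 89 6

Derivation:
After 1 (delete_current): list=[3, 2, 8, 6] cursor@3
After 2 (delete_current): list=[2, 8, 6] cursor@2
After 3 (next): list=[2, 8, 6] cursor@8
After 4 (next): list=[2, 8, 6] cursor@6
After 5 (prev): list=[2, 8, 6] cursor@8
After 6 (insert_before(89)): list=[2, 89, 8, 6] cursor@8
After 7 (delete_current): list=[2, 89, 6] cursor@6
After 8 (next): list=[2, 89, 6] cursor@6
After 9 (prev): list=[2, 89, 6] cursor@89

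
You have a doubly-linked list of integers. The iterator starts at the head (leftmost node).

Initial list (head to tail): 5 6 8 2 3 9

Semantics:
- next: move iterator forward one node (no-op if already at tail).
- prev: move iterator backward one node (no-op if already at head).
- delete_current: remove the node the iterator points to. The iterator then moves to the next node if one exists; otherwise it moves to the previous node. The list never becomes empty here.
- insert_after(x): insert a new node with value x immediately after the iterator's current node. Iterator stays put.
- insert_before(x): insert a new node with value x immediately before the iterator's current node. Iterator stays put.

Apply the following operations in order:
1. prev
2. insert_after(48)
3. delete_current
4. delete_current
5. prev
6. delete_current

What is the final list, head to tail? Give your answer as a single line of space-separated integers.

Answer: 8 2 3 9

Derivation:
After 1 (prev): list=[5, 6, 8, 2, 3, 9] cursor@5
After 2 (insert_after(48)): list=[5, 48, 6, 8, 2, 3, 9] cursor@5
After 3 (delete_current): list=[48, 6, 8, 2, 3, 9] cursor@48
After 4 (delete_current): list=[6, 8, 2, 3, 9] cursor@6
After 5 (prev): list=[6, 8, 2, 3, 9] cursor@6
After 6 (delete_current): list=[8, 2, 3, 9] cursor@8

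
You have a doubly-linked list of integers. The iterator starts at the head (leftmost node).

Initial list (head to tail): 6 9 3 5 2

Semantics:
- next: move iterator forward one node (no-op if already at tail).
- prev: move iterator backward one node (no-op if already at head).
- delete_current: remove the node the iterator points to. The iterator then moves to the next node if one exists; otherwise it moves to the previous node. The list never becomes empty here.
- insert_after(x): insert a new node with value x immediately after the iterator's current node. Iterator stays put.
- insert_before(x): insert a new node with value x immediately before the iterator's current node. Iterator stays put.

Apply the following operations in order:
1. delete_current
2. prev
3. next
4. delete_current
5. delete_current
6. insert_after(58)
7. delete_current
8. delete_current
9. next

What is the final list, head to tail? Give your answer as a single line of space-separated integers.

Answer: 9

Derivation:
After 1 (delete_current): list=[9, 3, 5, 2] cursor@9
After 2 (prev): list=[9, 3, 5, 2] cursor@9
After 3 (next): list=[9, 3, 5, 2] cursor@3
After 4 (delete_current): list=[9, 5, 2] cursor@5
After 5 (delete_current): list=[9, 2] cursor@2
After 6 (insert_after(58)): list=[9, 2, 58] cursor@2
After 7 (delete_current): list=[9, 58] cursor@58
After 8 (delete_current): list=[9] cursor@9
After 9 (next): list=[9] cursor@9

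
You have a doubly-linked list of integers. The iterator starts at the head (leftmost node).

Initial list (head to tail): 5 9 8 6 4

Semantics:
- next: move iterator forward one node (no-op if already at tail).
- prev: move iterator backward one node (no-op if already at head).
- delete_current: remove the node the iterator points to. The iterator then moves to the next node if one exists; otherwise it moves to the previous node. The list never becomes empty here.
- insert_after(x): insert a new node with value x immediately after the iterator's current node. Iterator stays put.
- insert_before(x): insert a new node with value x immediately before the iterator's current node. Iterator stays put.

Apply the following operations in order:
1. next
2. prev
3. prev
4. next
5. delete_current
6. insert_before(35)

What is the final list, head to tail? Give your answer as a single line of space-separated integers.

After 1 (next): list=[5, 9, 8, 6, 4] cursor@9
After 2 (prev): list=[5, 9, 8, 6, 4] cursor@5
After 3 (prev): list=[5, 9, 8, 6, 4] cursor@5
After 4 (next): list=[5, 9, 8, 6, 4] cursor@9
After 5 (delete_current): list=[5, 8, 6, 4] cursor@8
After 6 (insert_before(35)): list=[5, 35, 8, 6, 4] cursor@8

Answer: 5 35 8 6 4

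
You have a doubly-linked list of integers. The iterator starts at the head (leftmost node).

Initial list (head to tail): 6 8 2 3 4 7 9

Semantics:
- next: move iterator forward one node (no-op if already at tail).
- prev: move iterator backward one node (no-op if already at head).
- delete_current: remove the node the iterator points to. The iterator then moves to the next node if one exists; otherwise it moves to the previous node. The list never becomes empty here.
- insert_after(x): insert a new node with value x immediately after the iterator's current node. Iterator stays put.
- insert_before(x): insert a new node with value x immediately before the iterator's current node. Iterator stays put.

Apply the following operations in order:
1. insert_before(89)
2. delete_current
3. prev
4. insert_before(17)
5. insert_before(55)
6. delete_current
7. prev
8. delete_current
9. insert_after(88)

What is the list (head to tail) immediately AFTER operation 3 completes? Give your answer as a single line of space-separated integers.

Answer: 89 8 2 3 4 7 9

Derivation:
After 1 (insert_before(89)): list=[89, 6, 8, 2, 3, 4, 7, 9] cursor@6
After 2 (delete_current): list=[89, 8, 2, 3, 4, 7, 9] cursor@8
After 3 (prev): list=[89, 8, 2, 3, 4, 7, 9] cursor@89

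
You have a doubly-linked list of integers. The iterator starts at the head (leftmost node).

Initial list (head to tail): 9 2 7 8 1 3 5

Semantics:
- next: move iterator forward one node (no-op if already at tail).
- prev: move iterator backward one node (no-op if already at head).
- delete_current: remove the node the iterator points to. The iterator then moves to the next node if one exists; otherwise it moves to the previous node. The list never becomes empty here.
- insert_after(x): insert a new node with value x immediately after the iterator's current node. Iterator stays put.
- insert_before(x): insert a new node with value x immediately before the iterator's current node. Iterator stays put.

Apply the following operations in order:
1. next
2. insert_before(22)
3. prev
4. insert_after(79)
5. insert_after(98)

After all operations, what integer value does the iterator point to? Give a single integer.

After 1 (next): list=[9, 2, 7, 8, 1, 3, 5] cursor@2
After 2 (insert_before(22)): list=[9, 22, 2, 7, 8, 1, 3, 5] cursor@2
After 3 (prev): list=[9, 22, 2, 7, 8, 1, 3, 5] cursor@22
After 4 (insert_after(79)): list=[9, 22, 79, 2, 7, 8, 1, 3, 5] cursor@22
After 5 (insert_after(98)): list=[9, 22, 98, 79, 2, 7, 8, 1, 3, 5] cursor@22

Answer: 22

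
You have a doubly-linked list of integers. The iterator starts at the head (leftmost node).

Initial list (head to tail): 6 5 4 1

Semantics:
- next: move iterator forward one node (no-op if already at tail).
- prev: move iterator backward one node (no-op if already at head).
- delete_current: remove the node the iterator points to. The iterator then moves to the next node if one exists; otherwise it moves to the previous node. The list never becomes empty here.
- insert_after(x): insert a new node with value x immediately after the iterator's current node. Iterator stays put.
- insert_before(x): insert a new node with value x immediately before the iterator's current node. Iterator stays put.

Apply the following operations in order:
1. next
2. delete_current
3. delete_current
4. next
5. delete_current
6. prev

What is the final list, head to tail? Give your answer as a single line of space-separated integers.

Answer: 6

Derivation:
After 1 (next): list=[6, 5, 4, 1] cursor@5
After 2 (delete_current): list=[6, 4, 1] cursor@4
After 3 (delete_current): list=[6, 1] cursor@1
After 4 (next): list=[6, 1] cursor@1
After 5 (delete_current): list=[6] cursor@6
After 6 (prev): list=[6] cursor@6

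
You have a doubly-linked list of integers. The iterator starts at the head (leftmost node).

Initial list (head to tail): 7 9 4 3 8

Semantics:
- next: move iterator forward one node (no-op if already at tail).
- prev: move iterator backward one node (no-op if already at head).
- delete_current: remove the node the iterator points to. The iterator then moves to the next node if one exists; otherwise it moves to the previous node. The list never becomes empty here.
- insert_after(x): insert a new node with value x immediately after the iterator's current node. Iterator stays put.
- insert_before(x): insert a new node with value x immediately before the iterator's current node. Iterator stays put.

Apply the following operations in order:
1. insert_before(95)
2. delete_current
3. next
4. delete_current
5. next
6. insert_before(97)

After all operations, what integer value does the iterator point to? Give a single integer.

After 1 (insert_before(95)): list=[95, 7, 9, 4, 3, 8] cursor@7
After 2 (delete_current): list=[95, 9, 4, 3, 8] cursor@9
After 3 (next): list=[95, 9, 4, 3, 8] cursor@4
After 4 (delete_current): list=[95, 9, 3, 8] cursor@3
After 5 (next): list=[95, 9, 3, 8] cursor@8
After 6 (insert_before(97)): list=[95, 9, 3, 97, 8] cursor@8

Answer: 8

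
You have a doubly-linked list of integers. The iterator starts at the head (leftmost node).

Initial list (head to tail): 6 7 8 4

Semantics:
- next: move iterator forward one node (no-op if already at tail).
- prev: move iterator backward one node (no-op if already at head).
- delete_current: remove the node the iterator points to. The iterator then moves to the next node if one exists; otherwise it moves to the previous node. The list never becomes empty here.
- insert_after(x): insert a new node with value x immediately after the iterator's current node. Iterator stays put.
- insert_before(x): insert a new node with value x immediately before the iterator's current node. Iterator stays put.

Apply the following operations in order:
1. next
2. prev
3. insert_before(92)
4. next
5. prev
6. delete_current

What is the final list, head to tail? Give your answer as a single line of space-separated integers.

Answer: 92 7 8 4

Derivation:
After 1 (next): list=[6, 7, 8, 4] cursor@7
After 2 (prev): list=[6, 7, 8, 4] cursor@6
After 3 (insert_before(92)): list=[92, 6, 7, 8, 4] cursor@6
After 4 (next): list=[92, 6, 7, 8, 4] cursor@7
After 5 (prev): list=[92, 6, 7, 8, 4] cursor@6
After 6 (delete_current): list=[92, 7, 8, 4] cursor@7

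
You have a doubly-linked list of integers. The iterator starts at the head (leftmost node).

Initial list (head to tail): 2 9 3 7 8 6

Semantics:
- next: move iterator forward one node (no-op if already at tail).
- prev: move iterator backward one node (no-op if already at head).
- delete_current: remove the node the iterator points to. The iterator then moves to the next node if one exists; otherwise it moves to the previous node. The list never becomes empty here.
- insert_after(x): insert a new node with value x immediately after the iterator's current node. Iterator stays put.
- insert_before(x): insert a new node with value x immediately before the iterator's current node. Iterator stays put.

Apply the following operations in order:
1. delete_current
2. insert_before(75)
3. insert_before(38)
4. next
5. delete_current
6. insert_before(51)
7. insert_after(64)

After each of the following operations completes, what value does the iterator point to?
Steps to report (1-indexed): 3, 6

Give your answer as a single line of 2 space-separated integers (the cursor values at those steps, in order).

Answer: 9 7

Derivation:
After 1 (delete_current): list=[9, 3, 7, 8, 6] cursor@9
After 2 (insert_before(75)): list=[75, 9, 3, 7, 8, 6] cursor@9
After 3 (insert_before(38)): list=[75, 38, 9, 3, 7, 8, 6] cursor@9
After 4 (next): list=[75, 38, 9, 3, 7, 8, 6] cursor@3
After 5 (delete_current): list=[75, 38, 9, 7, 8, 6] cursor@7
After 6 (insert_before(51)): list=[75, 38, 9, 51, 7, 8, 6] cursor@7
After 7 (insert_after(64)): list=[75, 38, 9, 51, 7, 64, 8, 6] cursor@7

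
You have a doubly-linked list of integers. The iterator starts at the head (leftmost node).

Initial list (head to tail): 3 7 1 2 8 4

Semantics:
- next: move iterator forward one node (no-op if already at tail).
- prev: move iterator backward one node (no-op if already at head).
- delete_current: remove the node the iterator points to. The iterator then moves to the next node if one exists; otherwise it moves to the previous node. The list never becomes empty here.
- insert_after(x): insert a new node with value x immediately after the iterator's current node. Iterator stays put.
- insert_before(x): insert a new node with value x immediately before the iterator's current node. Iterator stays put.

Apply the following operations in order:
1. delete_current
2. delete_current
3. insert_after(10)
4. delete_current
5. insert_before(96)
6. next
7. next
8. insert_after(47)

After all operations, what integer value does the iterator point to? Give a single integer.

After 1 (delete_current): list=[7, 1, 2, 8, 4] cursor@7
After 2 (delete_current): list=[1, 2, 8, 4] cursor@1
After 3 (insert_after(10)): list=[1, 10, 2, 8, 4] cursor@1
After 4 (delete_current): list=[10, 2, 8, 4] cursor@10
After 5 (insert_before(96)): list=[96, 10, 2, 8, 4] cursor@10
After 6 (next): list=[96, 10, 2, 8, 4] cursor@2
After 7 (next): list=[96, 10, 2, 8, 4] cursor@8
After 8 (insert_after(47)): list=[96, 10, 2, 8, 47, 4] cursor@8

Answer: 8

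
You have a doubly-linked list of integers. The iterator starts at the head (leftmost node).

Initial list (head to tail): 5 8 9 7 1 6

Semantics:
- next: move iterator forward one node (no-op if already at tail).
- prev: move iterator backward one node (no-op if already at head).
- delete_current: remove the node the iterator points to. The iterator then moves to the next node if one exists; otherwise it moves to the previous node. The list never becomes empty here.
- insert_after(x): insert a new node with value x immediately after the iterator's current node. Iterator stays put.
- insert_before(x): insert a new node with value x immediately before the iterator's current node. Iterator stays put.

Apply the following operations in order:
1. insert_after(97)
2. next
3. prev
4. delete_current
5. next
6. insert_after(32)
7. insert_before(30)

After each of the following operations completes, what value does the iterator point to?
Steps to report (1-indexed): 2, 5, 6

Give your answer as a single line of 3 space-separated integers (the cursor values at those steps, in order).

Answer: 97 8 8

Derivation:
After 1 (insert_after(97)): list=[5, 97, 8, 9, 7, 1, 6] cursor@5
After 2 (next): list=[5, 97, 8, 9, 7, 1, 6] cursor@97
After 3 (prev): list=[5, 97, 8, 9, 7, 1, 6] cursor@5
After 4 (delete_current): list=[97, 8, 9, 7, 1, 6] cursor@97
After 5 (next): list=[97, 8, 9, 7, 1, 6] cursor@8
After 6 (insert_after(32)): list=[97, 8, 32, 9, 7, 1, 6] cursor@8
After 7 (insert_before(30)): list=[97, 30, 8, 32, 9, 7, 1, 6] cursor@8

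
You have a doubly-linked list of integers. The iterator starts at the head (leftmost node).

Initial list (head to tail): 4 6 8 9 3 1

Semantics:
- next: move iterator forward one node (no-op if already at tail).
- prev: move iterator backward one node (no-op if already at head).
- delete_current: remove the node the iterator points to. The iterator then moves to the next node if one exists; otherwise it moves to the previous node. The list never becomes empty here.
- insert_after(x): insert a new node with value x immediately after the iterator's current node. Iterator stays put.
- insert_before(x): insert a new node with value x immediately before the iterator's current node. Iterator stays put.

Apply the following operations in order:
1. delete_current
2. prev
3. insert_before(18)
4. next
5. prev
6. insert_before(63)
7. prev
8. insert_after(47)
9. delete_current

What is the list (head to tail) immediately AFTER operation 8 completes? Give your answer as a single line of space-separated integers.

Answer: 18 63 47 6 8 9 3 1

Derivation:
After 1 (delete_current): list=[6, 8, 9, 3, 1] cursor@6
After 2 (prev): list=[6, 8, 9, 3, 1] cursor@6
After 3 (insert_before(18)): list=[18, 6, 8, 9, 3, 1] cursor@6
After 4 (next): list=[18, 6, 8, 9, 3, 1] cursor@8
After 5 (prev): list=[18, 6, 8, 9, 3, 1] cursor@6
After 6 (insert_before(63)): list=[18, 63, 6, 8, 9, 3, 1] cursor@6
After 7 (prev): list=[18, 63, 6, 8, 9, 3, 1] cursor@63
After 8 (insert_after(47)): list=[18, 63, 47, 6, 8, 9, 3, 1] cursor@63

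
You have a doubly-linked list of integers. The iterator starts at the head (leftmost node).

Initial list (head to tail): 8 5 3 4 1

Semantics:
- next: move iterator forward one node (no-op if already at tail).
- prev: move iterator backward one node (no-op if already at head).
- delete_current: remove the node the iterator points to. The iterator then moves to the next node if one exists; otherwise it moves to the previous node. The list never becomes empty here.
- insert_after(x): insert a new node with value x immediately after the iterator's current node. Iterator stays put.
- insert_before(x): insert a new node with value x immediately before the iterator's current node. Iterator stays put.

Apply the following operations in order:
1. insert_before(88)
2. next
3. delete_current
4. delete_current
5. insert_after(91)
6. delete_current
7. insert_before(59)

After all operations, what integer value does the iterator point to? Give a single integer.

After 1 (insert_before(88)): list=[88, 8, 5, 3, 4, 1] cursor@8
After 2 (next): list=[88, 8, 5, 3, 4, 1] cursor@5
After 3 (delete_current): list=[88, 8, 3, 4, 1] cursor@3
After 4 (delete_current): list=[88, 8, 4, 1] cursor@4
After 5 (insert_after(91)): list=[88, 8, 4, 91, 1] cursor@4
After 6 (delete_current): list=[88, 8, 91, 1] cursor@91
After 7 (insert_before(59)): list=[88, 8, 59, 91, 1] cursor@91

Answer: 91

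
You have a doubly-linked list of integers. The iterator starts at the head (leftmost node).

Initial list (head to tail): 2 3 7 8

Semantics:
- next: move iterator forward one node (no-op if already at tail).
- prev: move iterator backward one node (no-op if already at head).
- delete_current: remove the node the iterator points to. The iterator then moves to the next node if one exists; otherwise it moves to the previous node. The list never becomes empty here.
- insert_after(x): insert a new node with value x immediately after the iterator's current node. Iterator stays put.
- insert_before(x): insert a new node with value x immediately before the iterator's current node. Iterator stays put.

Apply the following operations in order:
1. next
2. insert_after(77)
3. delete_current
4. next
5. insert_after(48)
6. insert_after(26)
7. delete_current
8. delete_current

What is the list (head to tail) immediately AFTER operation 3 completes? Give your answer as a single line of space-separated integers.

Answer: 2 77 7 8

Derivation:
After 1 (next): list=[2, 3, 7, 8] cursor@3
After 2 (insert_after(77)): list=[2, 3, 77, 7, 8] cursor@3
After 3 (delete_current): list=[2, 77, 7, 8] cursor@77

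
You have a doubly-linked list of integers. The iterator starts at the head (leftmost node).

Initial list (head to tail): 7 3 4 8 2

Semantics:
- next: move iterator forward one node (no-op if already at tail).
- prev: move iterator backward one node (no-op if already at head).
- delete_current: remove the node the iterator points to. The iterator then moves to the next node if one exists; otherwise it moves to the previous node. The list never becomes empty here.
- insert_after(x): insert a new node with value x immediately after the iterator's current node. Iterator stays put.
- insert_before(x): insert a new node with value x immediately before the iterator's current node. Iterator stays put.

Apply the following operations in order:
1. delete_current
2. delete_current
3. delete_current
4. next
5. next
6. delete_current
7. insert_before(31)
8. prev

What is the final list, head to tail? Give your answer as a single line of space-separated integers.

Answer: 31 8

Derivation:
After 1 (delete_current): list=[3, 4, 8, 2] cursor@3
After 2 (delete_current): list=[4, 8, 2] cursor@4
After 3 (delete_current): list=[8, 2] cursor@8
After 4 (next): list=[8, 2] cursor@2
After 5 (next): list=[8, 2] cursor@2
After 6 (delete_current): list=[8] cursor@8
After 7 (insert_before(31)): list=[31, 8] cursor@8
After 8 (prev): list=[31, 8] cursor@31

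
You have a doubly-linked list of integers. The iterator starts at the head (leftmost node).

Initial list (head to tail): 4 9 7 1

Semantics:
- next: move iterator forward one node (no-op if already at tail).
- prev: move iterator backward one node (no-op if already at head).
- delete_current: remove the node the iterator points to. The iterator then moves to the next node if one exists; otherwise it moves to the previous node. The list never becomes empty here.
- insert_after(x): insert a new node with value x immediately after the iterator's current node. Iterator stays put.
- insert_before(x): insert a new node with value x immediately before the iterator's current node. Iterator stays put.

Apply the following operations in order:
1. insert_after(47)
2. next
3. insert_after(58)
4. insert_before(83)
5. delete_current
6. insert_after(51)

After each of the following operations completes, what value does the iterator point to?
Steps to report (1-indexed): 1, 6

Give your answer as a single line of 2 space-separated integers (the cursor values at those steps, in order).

Answer: 4 58

Derivation:
After 1 (insert_after(47)): list=[4, 47, 9, 7, 1] cursor@4
After 2 (next): list=[4, 47, 9, 7, 1] cursor@47
After 3 (insert_after(58)): list=[4, 47, 58, 9, 7, 1] cursor@47
After 4 (insert_before(83)): list=[4, 83, 47, 58, 9, 7, 1] cursor@47
After 5 (delete_current): list=[4, 83, 58, 9, 7, 1] cursor@58
After 6 (insert_after(51)): list=[4, 83, 58, 51, 9, 7, 1] cursor@58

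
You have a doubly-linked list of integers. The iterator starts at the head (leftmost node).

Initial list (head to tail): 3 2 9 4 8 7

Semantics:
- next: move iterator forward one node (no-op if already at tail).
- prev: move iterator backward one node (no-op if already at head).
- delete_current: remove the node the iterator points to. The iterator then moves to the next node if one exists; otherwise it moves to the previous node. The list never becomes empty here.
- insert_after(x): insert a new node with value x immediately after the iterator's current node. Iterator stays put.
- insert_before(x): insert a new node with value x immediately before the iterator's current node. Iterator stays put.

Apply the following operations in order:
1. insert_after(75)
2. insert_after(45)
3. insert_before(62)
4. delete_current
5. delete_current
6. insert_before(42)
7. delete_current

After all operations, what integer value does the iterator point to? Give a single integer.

Answer: 2

Derivation:
After 1 (insert_after(75)): list=[3, 75, 2, 9, 4, 8, 7] cursor@3
After 2 (insert_after(45)): list=[3, 45, 75, 2, 9, 4, 8, 7] cursor@3
After 3 (insert_before(62)): list=[62, 3, 45, 75, 2, 9, 4, 8, 7] cursor@3
After 4 (delete_current): list=[62, 45, 75, 2, 9, 4, 8, 7] cursor@45
After 5 (delete_current): list=[62, 75, 2, 9, 4, 8, 7] cursor@75
After 6 (insert_before(42)): list=[62, 42, 75, 2, 9, 4, 8, 7] cursor@75
After 7 (delete_current): list=[62, 42, 2, 9, 4, 8, 7] cursor@2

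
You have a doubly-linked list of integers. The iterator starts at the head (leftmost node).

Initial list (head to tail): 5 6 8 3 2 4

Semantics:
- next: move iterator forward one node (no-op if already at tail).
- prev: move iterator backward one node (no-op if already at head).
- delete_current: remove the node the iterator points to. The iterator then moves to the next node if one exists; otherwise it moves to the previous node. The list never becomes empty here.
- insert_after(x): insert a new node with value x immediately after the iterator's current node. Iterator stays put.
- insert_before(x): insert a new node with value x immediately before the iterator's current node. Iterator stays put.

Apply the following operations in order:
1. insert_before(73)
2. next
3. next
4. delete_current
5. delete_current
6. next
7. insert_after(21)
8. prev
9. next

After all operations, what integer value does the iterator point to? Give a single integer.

Answer: 4

Derivation:
After 1 (insert_before(73)): list=[73, 5, 6, 8, 3, 2, 4] cursor@5
After 2 (next): list=[73, 5, 6, 8, 3, 2, 4] cursor@6
After 3 (next): list=[73, 5, 6, 8, 3, 2, 4] cursor@8
After 4 (delete_current): list=[73, 5, 6, 3, 2, 4] cursor@3
After 5 (delete_current): list=[73, 5, 6, 2, 4] cursor@2
After 6 (next): list=[73, 5, 6, 2, 4] cursor@4
After 7 (insert_after(21)): list=[73, 5, 6, 2, 4, 21] cursor@4
After 8 (prev): list=[73, 5, 6, 2, 4, 21] cursor@2
After 9 (next): list=[73, 5, 6, 2, 4, 21] cursor@4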